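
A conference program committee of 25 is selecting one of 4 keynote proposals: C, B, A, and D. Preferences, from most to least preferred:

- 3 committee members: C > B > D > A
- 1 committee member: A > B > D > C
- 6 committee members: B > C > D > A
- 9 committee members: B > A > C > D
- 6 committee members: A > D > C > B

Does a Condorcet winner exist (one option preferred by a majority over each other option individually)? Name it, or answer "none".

B vs C: 16–9 for B.
B vs A: 18–7 for B.
B vs D: 19–6 for B.
B beats every other option head-to-head.

B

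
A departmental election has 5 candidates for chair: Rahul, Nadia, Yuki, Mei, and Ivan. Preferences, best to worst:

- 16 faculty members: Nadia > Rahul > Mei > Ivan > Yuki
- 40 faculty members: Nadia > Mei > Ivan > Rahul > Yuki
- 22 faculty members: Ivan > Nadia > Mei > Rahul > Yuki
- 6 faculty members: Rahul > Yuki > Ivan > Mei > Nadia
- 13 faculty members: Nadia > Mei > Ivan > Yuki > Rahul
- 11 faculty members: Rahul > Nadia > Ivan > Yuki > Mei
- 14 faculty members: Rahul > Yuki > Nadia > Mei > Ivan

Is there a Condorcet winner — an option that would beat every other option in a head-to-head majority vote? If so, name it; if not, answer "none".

Nadia vs Rahul: 91–31 for Nadia.
Nadia vs Yuki: 102–20 for Nadia.
Nadia vs Mei: 116–6 for Nadia.
Nadia vs Ivan: 94–28 for Nadia.
Nadia beats every other option head-to-head.

Nadia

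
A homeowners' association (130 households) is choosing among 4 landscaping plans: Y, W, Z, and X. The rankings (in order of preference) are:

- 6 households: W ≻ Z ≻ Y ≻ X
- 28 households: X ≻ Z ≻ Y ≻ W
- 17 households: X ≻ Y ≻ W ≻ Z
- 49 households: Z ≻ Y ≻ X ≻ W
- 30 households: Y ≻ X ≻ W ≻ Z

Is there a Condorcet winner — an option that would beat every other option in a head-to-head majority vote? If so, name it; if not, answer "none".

Checking pairwise contests:
Z beats Y 83–47.
Y beats W 124–6.
X beats Z 75–55.
Y beats X 85–45.
Every option loses at least one head-to-head, so there is no Condorcet winner.

none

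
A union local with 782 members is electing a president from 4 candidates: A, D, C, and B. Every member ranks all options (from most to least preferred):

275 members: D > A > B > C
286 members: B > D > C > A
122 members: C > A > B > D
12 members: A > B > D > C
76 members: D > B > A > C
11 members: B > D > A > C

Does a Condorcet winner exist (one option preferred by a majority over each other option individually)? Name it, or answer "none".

Checking pairwise contests:
D beats A 648–134.
B beats D 431–351.
D beats C 660–122.
A beats B 409–373.
Every option loses at least one head-to-head, so there is no Condorcet winner.

none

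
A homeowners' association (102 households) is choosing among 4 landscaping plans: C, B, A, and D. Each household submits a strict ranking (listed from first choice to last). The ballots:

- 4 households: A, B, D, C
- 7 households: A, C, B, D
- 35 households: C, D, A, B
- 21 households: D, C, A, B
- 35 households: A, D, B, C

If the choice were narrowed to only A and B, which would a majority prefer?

A

Voters preferring A to B: 102; preferring B to A: 0.
A wins the head-to-head.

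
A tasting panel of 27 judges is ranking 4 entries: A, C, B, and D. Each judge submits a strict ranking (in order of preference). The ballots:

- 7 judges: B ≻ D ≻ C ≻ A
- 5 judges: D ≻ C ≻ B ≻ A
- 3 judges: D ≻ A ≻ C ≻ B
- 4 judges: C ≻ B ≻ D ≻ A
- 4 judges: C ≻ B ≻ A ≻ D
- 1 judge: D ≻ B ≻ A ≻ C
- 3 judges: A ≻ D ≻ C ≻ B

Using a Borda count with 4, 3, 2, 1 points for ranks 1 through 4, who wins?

A: 7·1 + 5·1 + 3·3 + 4·1 + 4·2 + 1·2 + 3·4 = 47
C: 7·2 + 5·3 + 3·2 + 4·4 + 4·4 + 1·1 + 3·2 = 74
B: 7·4 + 5·2 + 3·1 + 4·3 + 4·3 + 1·3 + 3·1 = 71
D: 7·3 + 5·4 + 3·4 + 4·2 + 4·1 + 1·4 + 3·3 = 78
D has the highest Borda score (78).

D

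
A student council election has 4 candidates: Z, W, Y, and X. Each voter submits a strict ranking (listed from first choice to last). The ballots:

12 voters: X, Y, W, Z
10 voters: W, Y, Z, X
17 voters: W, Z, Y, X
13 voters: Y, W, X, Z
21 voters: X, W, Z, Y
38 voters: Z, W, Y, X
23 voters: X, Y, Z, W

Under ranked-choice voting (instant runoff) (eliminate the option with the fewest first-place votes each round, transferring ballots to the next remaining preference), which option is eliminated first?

Round 1: Z 38, W 27, Y 13, X 56. Eliminate Y.

Y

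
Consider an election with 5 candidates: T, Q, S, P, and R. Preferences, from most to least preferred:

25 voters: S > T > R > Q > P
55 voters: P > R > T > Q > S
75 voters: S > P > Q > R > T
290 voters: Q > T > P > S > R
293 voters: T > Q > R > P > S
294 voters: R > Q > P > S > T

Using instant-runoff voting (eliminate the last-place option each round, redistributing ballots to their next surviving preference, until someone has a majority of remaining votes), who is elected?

Q

Round 1: T 293, Q 290, S 100, P 55, R 294. Eliminate P.
Round 2: T 293, Q 290, S 100, R 349. Eliminate S.
Round 3: T 318, Q 365, R 349. Eliminate T.
Round 4: Q 658, R 374. Q has a majority.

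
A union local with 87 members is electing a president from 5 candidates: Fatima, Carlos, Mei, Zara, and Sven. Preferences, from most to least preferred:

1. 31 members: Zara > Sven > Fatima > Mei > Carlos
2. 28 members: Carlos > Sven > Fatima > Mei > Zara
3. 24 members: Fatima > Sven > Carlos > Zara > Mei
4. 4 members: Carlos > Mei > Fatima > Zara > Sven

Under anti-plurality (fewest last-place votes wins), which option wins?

Last-place votes: Fatima 0, Carlos 31, Mei 24, Zara 28, Sven 4.
Fatima is ranked last by the fewest voters, so Fatima wins.

Fatima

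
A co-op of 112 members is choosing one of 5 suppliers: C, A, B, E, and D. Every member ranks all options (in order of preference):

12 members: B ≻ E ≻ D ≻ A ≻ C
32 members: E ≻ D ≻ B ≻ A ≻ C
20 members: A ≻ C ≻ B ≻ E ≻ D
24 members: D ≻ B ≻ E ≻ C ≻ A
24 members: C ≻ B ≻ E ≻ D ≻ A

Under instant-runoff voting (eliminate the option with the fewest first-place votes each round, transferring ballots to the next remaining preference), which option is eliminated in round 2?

A

Round 1: C 24, A 20, B 12, E 32, D 24. Eliminate B.
Round 2: C 24, A 20, E 44, D 24. Eliminate A.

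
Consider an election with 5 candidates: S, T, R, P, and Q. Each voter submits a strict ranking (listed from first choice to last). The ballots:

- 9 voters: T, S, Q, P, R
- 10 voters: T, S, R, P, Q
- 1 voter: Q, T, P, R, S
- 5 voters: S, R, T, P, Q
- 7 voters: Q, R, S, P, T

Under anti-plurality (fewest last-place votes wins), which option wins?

Last-place votes: S 1, T 7, R 9, P 0, Q 15.
P is ranked last by the fewest voters, so P wins.

P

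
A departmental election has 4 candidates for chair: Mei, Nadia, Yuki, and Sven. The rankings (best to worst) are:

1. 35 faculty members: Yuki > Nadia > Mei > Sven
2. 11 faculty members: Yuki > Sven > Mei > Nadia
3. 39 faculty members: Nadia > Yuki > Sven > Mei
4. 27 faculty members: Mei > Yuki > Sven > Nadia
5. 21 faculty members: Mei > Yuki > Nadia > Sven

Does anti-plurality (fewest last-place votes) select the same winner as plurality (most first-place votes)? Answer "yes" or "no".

Anti-plurality — last-place votes: Mei 39, Nadia 38, Yuki 0, Sven 56. Winner: Yuki.
Plurality — first-place votes: Mei 48, Nadia 39, Yuki 46, Sven 0. Winner: Mei.
The two methods disagree.

no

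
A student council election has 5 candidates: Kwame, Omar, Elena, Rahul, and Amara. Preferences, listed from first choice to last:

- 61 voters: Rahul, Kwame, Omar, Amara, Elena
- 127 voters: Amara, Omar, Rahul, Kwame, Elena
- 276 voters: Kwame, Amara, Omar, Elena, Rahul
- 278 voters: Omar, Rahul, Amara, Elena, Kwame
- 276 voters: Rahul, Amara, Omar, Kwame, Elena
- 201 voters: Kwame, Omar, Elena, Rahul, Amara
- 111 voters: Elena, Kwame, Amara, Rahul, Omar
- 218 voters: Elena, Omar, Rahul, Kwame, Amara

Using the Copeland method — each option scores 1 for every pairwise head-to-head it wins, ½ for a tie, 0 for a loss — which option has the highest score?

Kwame: beats Elena and Amara; loses to Omar and Rahul → score 2.
Omar: beats Kwame, Elena, and Rahul; loses to Amara → score 3.
Elena: beats Rahul; loses to Kwame, Omar, and Amara → score 1.
Rahul: beats Kwame and Amara; loses to Omar and Elena → score 2.
Amara: beats Omar and Elena; loses to Kwame and Rahul → score 2.
Omar has the best pairwise record.

Omar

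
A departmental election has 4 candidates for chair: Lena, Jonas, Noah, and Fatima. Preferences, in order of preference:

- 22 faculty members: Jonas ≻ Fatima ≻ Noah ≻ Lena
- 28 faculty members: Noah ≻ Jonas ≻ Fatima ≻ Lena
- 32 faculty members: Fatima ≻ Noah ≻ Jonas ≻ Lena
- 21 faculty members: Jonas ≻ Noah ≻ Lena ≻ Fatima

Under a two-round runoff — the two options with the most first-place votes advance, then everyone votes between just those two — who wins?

Jonas

Round 1 first-place votes: Lena 0, Jonas 43, Noah 28, Fatima 32.
Jonas and Fatima advance.
Runoff: Jonas is preferred to Fatima by 71 voters; Fatima by 32.
Jonas wins the runoff.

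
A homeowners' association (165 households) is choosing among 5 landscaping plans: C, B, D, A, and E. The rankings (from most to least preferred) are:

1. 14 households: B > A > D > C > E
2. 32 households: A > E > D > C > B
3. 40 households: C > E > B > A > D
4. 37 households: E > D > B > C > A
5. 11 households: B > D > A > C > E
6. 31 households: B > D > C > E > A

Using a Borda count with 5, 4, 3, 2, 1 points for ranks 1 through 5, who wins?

C: 14·2 + 32·2 + 40·5 + 37·2 + 11·2 + 31·3 = 481
B: 14·5 + 32·1 + 40·3 + 37·3 + 11·5 + 31·5 = 543
D: 14·3 + 32·3 + 40·1 + 37·4 + 11·4 + 31·4 = 494
A: 14·4 + 32·5 + 40·2 + 37·1 + 11·3 + 31·1 = 397
E: 14·1 + 32·4 + 40·4 + 37·5 + 11·1 + 31·2 = 560
E has the highest Borda score (560).

E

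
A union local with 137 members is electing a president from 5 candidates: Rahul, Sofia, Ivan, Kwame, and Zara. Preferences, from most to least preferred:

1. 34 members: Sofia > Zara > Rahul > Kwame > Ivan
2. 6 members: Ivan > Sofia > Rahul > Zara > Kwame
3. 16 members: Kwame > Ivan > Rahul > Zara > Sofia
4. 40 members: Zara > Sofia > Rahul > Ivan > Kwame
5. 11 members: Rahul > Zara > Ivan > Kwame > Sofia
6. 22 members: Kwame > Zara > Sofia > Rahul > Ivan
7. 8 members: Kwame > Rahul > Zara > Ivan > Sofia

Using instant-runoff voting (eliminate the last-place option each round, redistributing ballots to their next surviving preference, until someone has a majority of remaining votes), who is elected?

Zara

Round 1: Rahul 11, Sofia 34, Ivan 6, Kwame 46, Zara 40. Eliminate Ivan.
Round 2: Rahul 11, Sofia 40, Kwame 46, Zara 40. Eliminate Rahul.
Round 3: Sofia 40, Kwame 46, Zara 51. Eliminate Sofia.
Round 4: Kwame 46, Zara 91. Zara has a majority.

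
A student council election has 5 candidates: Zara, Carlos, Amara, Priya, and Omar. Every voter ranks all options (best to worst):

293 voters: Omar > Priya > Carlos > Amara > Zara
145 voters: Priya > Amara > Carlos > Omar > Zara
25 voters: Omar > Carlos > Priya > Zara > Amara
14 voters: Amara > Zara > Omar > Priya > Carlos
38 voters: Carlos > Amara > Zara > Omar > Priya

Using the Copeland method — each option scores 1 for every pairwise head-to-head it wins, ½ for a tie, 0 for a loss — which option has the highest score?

Zara: loses to Carlos, Amara, Priya, and Omar → score 0.
Carlos: beats Zara and Amara; loses to Priya and Omar → score 2.
Amara: beats Zara; loses to Carlos, Priya, and Omar → score 1.
Priya: beats Zara, Carlos, and Amara; loses to Omar → score 3.
Omar: beats Zara, Carlos, Amara, and Priya → score 4.
Omar has the best pairwise record.

Omar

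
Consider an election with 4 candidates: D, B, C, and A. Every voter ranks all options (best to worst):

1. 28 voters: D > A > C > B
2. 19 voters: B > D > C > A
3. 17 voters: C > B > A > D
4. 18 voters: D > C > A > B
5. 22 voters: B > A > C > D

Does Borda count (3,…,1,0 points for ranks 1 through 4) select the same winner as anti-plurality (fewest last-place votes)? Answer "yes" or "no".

Borda — scores: D 176, B 157, C 156, A 135. Winner: D.
Anti-plurality — last-place votes: D 39, B 46, C 0, A 19. Winner: C.
The two methods disagree.

no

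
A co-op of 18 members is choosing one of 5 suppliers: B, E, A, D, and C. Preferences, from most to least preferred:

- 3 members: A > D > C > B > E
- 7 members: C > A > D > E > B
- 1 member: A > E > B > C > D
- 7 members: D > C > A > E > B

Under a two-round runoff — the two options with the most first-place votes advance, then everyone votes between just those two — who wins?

Round 1 first-place votes: B 0, E 0, A 4, D 7, C 7.
D and C advance.
Runoff: D is preferred to C by 10 voters; C by 8.
D wins the runoff.

D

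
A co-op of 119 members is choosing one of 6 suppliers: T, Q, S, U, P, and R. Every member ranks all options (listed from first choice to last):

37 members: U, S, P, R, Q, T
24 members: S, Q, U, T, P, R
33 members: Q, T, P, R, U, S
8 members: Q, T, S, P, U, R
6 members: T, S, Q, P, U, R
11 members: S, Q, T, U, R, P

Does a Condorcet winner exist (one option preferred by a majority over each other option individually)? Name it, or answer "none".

none

Checking pairwise contests:
Q beats T 113–6.
S beats Q 78–41.
U beats S 70–49.
Q beats U 82–37.
T beats P 82–37.
T beats R 82–37.
Every option loses at least one head-to-head, so there is no Condorcet winner.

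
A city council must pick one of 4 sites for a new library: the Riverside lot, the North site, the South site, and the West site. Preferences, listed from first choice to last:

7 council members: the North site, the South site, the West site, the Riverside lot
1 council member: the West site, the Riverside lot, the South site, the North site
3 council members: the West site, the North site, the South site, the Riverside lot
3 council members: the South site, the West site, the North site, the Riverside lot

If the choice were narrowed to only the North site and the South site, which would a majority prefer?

the North site

Voters preferring the North site to the South site: 10; preferring the South site to the North site: 4.
the North site wins the head-to-head.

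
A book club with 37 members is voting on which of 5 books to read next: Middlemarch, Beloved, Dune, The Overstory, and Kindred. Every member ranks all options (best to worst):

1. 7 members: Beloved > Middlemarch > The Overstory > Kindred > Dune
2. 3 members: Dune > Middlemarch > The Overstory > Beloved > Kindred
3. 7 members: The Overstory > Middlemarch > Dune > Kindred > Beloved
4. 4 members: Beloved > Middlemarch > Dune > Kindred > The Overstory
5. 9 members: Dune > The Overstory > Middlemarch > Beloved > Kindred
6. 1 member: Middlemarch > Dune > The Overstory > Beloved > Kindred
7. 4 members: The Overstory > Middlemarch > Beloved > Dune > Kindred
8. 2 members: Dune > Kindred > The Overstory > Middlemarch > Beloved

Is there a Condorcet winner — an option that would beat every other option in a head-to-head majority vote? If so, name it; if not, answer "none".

none

Checking pairwise contests:
The Overstory beats Middlemarch 22–15.
Middlemarch beats Beloved 26–11.
Middlemarch beats Dune 23–14.
Dune beats The Overstory 19–18.
Middlemarch beats Kindred 35–2.
Every option loses at least one head-to-head, so there is no Condorcet winner.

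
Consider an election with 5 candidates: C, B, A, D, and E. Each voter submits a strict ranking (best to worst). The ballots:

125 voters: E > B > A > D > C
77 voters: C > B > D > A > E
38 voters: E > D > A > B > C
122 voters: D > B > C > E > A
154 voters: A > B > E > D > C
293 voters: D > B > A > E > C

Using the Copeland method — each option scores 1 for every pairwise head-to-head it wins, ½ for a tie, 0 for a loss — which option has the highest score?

D

C: loses to B, A, D, and E → score 0.
B: beats C, A, and E; loses to D → score 3.
A: beats C and E; loses to B and D → score 2.
D: beats C, B, A, and E → score 4.
E: beats C; loses to B, A, and D → score 1.
D has the best pairwise record.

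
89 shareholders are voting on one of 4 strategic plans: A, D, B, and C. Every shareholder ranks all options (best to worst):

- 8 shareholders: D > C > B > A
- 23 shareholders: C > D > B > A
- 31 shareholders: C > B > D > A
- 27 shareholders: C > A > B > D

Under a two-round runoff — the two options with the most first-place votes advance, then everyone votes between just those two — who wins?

Round 1 first-place votes: A 0, D 8, B 0, C 81.
C and D advance.
Runoff: C is preferred to D by 81 voters; D by 8.
C wins the runoff.

C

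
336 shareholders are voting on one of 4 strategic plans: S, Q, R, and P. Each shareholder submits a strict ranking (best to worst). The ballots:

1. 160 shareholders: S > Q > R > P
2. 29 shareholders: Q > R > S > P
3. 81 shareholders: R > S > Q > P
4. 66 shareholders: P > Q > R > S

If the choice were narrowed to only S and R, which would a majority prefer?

Voters preferring S to R: 160; preferring R to S: 176.
R wins the head-to-head.

R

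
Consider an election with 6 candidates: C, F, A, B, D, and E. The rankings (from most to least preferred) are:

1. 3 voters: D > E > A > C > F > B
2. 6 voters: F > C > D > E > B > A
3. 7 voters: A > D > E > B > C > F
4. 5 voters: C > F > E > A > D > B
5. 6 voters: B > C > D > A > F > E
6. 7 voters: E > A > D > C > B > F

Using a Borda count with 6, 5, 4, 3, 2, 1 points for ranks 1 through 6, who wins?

C: 3·3 + 6·5 + 7·2 + 5·6 + 6·5 + 7·3 = 134
F: 3·2 + 6·6 + 7·1 + 5·5 + 6·2 + 7·1 = 93
A: 3·4 + 6·1 + 7·6 + 5·3 + 6·3 + 7·5 = 128
B: 3·1 + 6·2 + 7·3 + 5·1 + 6·6 + 7·2 = 91
D: 3·6 + 6·4 + 7·5 + 5·2 + 6·4 + 7·4 = 139
E: 3·5 + 6·3 + 7·4 + 5·4 + 6·1 + 7·6 = 129
D has the highest Borda score (139).

D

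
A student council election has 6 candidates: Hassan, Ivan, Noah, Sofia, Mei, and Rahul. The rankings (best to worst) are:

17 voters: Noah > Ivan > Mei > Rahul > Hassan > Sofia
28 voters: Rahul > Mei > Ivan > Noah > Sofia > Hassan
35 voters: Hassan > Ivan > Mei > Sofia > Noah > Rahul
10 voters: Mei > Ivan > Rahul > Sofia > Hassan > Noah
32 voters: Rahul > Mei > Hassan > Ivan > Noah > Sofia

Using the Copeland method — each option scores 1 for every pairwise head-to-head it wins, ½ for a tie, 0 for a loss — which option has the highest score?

Hassan: beats Ivan, Noah, and Sofia; loses to Mei and Rahul → score 3.
Ivan: beats Noah, Sofia, and Rahul; loses to Hassan and Mei → score 3.
Noah: beats Sofia; loses to Hassan, Ivan, Mei, and Rahul → score 1.
Sofia: loses to Hassan, Ivan, Noah, Mei, and Rahul → score 0.
Mei: beats Hassan, Ivan, Noah, Sofia, and Rahul → score 5.
Rahul: beats Hassan, Noah, and Sofia; loses to Ivan and Mei → score 3.
Mei has the best pairwise record.

Mei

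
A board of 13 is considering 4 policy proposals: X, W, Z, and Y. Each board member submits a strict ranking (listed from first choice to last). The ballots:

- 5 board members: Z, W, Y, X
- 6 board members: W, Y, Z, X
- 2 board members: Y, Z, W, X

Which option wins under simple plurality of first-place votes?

First-place votes: X 0, W 6, Z 5, Y 2.
W has the most first-place votes.

W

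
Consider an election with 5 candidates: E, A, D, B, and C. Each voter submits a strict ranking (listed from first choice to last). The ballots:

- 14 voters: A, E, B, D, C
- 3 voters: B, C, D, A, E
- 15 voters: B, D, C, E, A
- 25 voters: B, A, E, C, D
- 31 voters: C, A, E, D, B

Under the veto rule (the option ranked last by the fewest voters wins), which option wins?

E

Last-place votes: E 3, A 15, D 25, B 31, C 14.
E is ranked last by the fewest voters, so E wins.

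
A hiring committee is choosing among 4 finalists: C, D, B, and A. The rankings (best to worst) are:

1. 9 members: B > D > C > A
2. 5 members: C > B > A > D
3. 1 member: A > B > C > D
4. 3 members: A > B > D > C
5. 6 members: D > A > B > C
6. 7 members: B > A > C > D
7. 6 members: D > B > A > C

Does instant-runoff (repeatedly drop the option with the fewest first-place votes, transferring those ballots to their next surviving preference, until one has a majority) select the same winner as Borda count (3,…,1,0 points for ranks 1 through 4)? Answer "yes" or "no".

yes

Instant-runoff — R1 C 5, D 12, B 16, A 4 (A out); R2 C 5, D 12, B 20 (B winner). Winner: B.
Borda — scores: C 32, D 57, B 84, A 49. Winner: B.
The two methods agree.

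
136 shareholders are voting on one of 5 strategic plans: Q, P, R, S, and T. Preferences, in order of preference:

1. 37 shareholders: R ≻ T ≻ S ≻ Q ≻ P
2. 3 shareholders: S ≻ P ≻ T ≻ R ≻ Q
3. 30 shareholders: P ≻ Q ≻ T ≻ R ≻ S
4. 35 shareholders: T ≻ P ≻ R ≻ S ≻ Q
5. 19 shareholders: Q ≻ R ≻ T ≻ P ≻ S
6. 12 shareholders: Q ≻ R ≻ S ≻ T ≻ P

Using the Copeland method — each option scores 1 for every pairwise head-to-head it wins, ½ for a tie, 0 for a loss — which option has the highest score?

T

Q: ties P; loses to R, S, and T → score 0.5.
P: beats S; ties Q and R; loses to T → score 2.
R: beats Q and S; ties P and T → score 3.
S: beats Q; loses to P, R, and T → score 1.
T: beats Q, P, and S; ties R → score 3.5.
T has the best pairwise record.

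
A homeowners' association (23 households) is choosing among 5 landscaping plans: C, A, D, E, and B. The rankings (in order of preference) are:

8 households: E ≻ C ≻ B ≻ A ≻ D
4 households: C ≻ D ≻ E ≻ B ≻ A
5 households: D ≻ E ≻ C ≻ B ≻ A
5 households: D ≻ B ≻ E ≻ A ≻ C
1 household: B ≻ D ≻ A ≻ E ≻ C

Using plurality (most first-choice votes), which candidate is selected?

First-place votes: C 4, A 0, D 10, E 8, B 1.
D has the most first-place votes.

D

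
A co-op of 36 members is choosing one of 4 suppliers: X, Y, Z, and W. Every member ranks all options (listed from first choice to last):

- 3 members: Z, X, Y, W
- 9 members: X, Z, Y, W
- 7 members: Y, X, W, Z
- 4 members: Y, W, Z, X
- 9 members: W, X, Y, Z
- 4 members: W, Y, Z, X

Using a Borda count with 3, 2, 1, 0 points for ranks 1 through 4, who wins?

X: 3·2 + 9·3 + 7·2 + 4·0 + 9·2 + 4·0 = 65
Y: 3·1 + 9·1 + 7·3 + 4·3 + 9·1 + 4·2 = 62
Z: 3·3 + 9·2 + 7·0 + 4·1 + 9·0 + 4·1 = 35
W: 3·0 + 9·0 + 7·1 + 4·2 + 9·3 + 4·3 = 54
X has the highest Borda score (65).

X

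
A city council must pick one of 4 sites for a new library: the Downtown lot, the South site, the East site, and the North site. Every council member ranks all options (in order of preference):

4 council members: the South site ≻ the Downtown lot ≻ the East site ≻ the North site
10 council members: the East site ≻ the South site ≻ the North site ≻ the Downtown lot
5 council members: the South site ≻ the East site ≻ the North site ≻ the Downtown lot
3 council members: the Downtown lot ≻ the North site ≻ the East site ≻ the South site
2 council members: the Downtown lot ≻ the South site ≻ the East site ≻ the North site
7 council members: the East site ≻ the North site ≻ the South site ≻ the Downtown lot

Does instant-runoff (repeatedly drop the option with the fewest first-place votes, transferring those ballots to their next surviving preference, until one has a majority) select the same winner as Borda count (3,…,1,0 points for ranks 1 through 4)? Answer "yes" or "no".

yes

Instant-runoff — R1 the Downtown lot 5, the South site 9, the East site 17, the North site 0 (the East site winner). Winner: the East site.
Borda — scores: the Downtown lot 23, the South site 58, the East site 70, the North site 35. Winner: the East site.
The two methods agree.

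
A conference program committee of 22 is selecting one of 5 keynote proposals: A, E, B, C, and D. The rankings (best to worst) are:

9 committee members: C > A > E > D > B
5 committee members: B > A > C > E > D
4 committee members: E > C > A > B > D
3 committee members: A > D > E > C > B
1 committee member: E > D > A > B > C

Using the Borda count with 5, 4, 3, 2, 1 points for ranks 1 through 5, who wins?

A: 9·4 + 5·4 + 4·3 + 3·5 + 1·3 = 86
E: 9·3 + 5·2 + 4·5 + 3·3 + 1·5 = 71
B: 9·1 + 5·5 + 4·2 + 3·1 + 1·2 = 47
C: 9·5 + 5·3 + 4·4 + 3·2 + 1·1 = 83
D: 9·2 + 5·1 + 4·1 + 3·4 + 1·4 = 43
A has the highest Borda score (86).

A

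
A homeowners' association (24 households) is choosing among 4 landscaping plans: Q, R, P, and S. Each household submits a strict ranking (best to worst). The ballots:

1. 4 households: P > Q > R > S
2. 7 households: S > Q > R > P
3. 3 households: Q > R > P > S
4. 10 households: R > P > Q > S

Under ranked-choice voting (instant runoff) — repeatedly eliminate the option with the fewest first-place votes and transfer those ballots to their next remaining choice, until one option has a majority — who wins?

Round 1: Q 3, R 10, P 4, S 7. Eliminate Q.
Round 2: R 13, P 4, S 7. R has a majority.

R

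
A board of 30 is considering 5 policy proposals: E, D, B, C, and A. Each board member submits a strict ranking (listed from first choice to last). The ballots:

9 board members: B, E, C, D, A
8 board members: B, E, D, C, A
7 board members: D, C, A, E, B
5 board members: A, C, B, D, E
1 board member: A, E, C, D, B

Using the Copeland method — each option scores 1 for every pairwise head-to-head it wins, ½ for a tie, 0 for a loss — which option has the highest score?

B

E: beats D, C, and A; loses to B → score 3.
D: beats A; ties C; loses to E and B → score 1.5.
B: beats E, D, C, and A → score 4.
C: beats A; ties D; loses to E and B → score 1.5.
A: loses to E, D, B, and C → score 0.
B has the best pairwise record.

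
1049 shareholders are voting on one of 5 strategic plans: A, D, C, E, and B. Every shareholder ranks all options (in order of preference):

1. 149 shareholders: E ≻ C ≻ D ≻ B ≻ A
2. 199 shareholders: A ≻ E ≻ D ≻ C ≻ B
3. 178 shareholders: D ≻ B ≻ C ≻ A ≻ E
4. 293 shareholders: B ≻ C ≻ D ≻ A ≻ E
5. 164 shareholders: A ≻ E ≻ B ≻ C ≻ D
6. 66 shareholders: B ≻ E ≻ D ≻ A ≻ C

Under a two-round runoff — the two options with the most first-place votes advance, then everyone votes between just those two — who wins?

B

Round 1 first-place votes: A 363, D 178, C 0, E 149, B 359.
A and B advance.
Runoff: A is preferred to B by 363 voters; B by 686.
B wins the runoff.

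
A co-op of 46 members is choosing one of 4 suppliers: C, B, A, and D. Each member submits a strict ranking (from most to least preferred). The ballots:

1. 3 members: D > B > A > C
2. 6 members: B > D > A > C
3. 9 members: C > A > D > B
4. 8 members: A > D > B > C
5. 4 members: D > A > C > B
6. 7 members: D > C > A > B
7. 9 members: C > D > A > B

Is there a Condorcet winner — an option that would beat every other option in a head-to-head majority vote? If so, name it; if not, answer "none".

D vs C: 28–18 for D.
D vs B: 40–6 for D.
D vs A: 29–17 for D.
D beats every other option head-to-head.

D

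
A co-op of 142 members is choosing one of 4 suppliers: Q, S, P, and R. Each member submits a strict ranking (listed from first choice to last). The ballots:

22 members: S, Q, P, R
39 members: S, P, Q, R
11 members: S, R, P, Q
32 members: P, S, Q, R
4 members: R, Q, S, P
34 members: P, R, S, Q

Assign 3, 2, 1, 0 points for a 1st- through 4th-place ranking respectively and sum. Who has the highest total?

S

Q: 22·2 + 39·1 + 11·0 + 32·1 + 4·2 + 34·0 = 123
S: 22·3 + 39·3 + 11·3 + 32·2 + 4·1 + 34·1 = 318
P: 22·1 + 39·2 + 11·1 + 32·3 + 4·0 + 34·3 = 309
R: 22·0 + 39·0 + 11·2 + 32·0 + 4·3 + 34·2 = 102
S has the highest Borda score (318).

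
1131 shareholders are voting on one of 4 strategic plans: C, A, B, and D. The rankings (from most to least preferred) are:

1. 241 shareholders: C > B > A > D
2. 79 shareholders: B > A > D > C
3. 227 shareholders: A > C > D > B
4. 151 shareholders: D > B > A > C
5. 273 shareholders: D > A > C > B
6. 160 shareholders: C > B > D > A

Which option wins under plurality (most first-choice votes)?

First-place votes: C 401, A 227, B 79, D 424.
D has the most first-place votes.

D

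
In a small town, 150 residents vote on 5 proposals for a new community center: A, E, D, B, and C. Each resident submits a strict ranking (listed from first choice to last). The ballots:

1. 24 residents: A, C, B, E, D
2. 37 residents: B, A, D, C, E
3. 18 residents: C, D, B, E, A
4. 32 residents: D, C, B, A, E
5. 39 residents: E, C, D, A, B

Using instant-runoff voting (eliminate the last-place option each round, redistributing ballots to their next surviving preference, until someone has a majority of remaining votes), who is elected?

Round 1: A 24, E 39, D 32, B 37, C 18. Eliminate C.
Round 2: A 24, E 39, D 50, B 37. Eliminate A.
Round 3: E 39, D 50, B 61. Eliminate E.
Round 4: D 89, B 61. D has a majority.

D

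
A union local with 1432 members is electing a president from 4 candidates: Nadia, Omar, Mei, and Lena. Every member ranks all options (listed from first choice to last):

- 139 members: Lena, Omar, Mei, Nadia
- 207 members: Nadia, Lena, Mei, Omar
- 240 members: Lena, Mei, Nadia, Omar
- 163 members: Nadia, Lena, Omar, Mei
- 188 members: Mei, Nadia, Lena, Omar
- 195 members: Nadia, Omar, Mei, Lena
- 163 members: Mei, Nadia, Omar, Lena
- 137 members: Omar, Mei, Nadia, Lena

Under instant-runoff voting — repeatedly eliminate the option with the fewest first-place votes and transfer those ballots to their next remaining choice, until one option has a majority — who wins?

Mei

Round 1: Nadia 565, Omar 137, Mei 351, Lena 379. Eliminate Omar.
Round 2: Nadia 565, Mei 488, Lena 379. Eliminate Lena.
Round 3: Nadia 565, Mei 867. Mei has a majority.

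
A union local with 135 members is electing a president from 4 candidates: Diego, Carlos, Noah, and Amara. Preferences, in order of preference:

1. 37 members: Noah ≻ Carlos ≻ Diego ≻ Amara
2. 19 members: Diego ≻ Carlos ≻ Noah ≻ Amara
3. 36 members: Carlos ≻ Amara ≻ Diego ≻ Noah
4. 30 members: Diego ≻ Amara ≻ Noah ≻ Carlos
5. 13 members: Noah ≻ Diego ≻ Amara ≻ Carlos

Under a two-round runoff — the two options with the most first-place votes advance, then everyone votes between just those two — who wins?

Round 1 first-place votes: Diego 49, Carlos 36, Noah 50, Amara 0.
Noah and Diego advance.
Runoff: Noah is preferred to Diego by 50 voters; Diego by 85.
Diego wins the runoff.

Diego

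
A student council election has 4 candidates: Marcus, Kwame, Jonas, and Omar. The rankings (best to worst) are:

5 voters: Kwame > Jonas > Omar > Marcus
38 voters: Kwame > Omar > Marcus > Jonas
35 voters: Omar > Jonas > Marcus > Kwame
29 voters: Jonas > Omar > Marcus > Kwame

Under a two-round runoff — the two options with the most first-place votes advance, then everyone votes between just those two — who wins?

Omar

Round 1 first-place votes: Marcus 0, Kwame 43, Jonas 29, Omar 35.
Kwame and Omar advance.
Runoff: Kwame is preferred to Omar by 43 voters; Omar by 64.
Omar wins the runoff.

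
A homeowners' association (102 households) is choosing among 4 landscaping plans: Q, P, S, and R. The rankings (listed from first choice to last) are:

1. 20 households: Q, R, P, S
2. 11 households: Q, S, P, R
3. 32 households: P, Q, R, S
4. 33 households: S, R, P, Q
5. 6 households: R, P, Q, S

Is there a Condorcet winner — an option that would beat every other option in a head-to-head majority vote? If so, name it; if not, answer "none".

Checking pairwise contests:
P beats Q 71–31.
R beats P 59–43.
Q beats S 69–33.
Q beats R 63–39.
Every option loses at least one head-to-head, so there is no Condorcet winner.

none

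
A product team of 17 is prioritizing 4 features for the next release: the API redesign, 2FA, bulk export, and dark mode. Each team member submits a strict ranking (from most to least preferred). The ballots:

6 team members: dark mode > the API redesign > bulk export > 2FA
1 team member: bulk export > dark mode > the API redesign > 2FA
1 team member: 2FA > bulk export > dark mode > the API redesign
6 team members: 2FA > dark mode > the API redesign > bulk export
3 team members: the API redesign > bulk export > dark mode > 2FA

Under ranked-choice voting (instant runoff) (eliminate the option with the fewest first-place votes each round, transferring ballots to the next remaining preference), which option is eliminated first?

bulk export

Round 1: the API redesign 3, 2FA 7, bulk export 1, dark mode 6. Eliminate bulk export.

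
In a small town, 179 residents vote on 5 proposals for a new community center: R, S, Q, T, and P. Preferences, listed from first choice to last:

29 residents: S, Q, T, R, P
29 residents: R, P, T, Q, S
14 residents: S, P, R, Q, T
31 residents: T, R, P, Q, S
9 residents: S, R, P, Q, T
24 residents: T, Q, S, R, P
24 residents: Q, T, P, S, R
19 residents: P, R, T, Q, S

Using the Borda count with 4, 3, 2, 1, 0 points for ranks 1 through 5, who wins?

T

R: 29·1 + 29·4 + 14·2 + 31·3 + 9·3 + 24·1 + 24·0 + 19·3 = 374
S: 29·4 + 29·0 + 14·4 + 31·0 + 9·4 + 24·2 + 24·1 + 19·0 = 280
Q: 29·3 + 29·1 + 14·1 + 31·1 + 9·1 + 24·3 + 24·4 + 19·1 = 357
T: 29·2 + 29·2 + 14·0 + 31·4 + 9·0 + 24·4 + 24·3 + 19·2 = 446
P: 29·0 + 29·3 + 14·3 + 31·2 + 9·2 + 24·0 + 24·2 + 19·4 = 333
T has the highest Borda score (446).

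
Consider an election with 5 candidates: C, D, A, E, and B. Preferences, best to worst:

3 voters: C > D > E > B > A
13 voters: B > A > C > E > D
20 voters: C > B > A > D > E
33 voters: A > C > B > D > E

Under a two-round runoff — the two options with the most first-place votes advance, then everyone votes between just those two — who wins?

A

Round 1 first-place votes: C 23, D 0, A 33, E 0, B 13.
A and C advance.
Runoff: A is preferred to C by 46 voters; C by 23.
A wins the runoff.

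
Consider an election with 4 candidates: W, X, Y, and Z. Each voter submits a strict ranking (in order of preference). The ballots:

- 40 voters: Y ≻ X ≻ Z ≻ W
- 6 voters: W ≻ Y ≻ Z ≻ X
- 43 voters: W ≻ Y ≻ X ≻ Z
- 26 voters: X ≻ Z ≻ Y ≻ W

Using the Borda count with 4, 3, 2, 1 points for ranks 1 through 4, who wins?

W: 40·1 + 6·4 + 43·4 + 26·1 = 262
X: 40·3 + 6·1 + 43·2 + 26·4 = 316
Y: 40·4 + 6·3 + 43·3 + 26·2 = 359
Z: 40·2 + 6·2 + 43·1 + 26·3 = 213
Y has the highest Borda score (359).

Y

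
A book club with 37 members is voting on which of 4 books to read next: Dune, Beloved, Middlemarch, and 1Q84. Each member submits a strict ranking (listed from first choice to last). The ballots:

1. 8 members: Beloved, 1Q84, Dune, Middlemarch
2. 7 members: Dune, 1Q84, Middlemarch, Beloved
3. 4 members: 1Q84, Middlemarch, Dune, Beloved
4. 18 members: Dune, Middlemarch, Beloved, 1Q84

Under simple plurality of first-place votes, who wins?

First-place votes: Dune 25, Beloved 8, Middlemarch 0, 1Q84 4.
Dune has the most first-place votes.

Dune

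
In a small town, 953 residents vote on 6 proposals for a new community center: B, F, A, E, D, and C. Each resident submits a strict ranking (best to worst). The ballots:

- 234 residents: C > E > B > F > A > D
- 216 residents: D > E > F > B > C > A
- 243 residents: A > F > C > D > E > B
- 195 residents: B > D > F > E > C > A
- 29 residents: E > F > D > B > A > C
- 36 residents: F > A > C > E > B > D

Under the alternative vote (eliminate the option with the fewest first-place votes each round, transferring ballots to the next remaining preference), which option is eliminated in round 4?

Round 1: B 195, F 36, A 243, E 29, D 216, C 234. Eliminate E.
Round 2: B 195, F 65, A 243, D 216, C 234. Eliminate F.
Round 3: B 195, A 279, D 245, C 234. Eliminate B.
Round 4: A 279, D 440, C 234. Eliminate C.

C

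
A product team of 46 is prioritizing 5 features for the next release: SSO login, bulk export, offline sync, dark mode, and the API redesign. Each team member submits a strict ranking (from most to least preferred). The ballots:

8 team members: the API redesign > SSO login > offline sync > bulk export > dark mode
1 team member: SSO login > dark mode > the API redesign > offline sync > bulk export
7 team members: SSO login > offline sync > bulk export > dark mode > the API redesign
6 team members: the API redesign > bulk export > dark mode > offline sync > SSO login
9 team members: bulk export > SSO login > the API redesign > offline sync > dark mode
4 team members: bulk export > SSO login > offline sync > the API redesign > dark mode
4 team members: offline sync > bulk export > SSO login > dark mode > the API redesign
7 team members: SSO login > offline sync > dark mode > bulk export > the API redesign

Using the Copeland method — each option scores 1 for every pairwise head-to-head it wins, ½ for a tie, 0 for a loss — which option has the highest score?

SSO login: beats offline sync, dark mode, and the API redesign; ties bulk export → score 3.5.
bulk export: beats dark mode and the API redesign; ties SSO login; loses to offline sync → score 2.5.
offline sync: beats bulk export and dark mode; loses to SSO login and the API redesign → score 2.
dark mode: loses to SSO login, bulk export, offline sync, and the API redesign → score 0.
the API redesign: beats offline sync and dark mode; loses to SSO login and bulk export → score 2.
SSO login has the best pairwise record.

SSO login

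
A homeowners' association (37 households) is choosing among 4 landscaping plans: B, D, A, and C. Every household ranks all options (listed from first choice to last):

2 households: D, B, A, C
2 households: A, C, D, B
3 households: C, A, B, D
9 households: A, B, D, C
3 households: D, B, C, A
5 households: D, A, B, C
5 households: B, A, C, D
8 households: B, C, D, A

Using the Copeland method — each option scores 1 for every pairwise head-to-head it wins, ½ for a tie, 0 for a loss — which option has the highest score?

A

B: beats D and C; loses to A → score 2.
D: beats C; loses to B and A → score 1.
A: beats B, D, and C → score 3.
C: loses to B, D, and A → score 0.
A has the best pairwise record.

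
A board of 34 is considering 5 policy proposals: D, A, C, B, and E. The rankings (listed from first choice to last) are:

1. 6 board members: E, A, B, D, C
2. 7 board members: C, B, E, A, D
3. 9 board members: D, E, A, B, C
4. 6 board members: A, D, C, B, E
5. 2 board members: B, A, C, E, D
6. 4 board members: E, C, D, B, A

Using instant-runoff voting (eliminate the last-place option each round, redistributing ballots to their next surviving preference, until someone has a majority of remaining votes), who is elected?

Round 1: D 9, A 6, C 7, B 2, E 10. Eliminate B.
Round 2: D 9, A 8, C 7, E 10. Eliminate C.
Round 3: D 9, A 8, E 17. Eliminate A.
Round 4: D 15, E 19. E has a majority.

E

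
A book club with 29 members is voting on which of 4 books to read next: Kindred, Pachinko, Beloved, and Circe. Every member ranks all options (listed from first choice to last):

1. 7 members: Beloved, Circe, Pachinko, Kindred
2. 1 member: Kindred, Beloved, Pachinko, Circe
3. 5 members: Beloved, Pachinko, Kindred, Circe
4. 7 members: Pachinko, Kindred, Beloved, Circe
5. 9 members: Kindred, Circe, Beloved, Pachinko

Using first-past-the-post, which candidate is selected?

First-place votes: Kindred 10, Pachinko 7, Beloved 12, Circe 0.
Beloved has the most first-place votes.

Beloved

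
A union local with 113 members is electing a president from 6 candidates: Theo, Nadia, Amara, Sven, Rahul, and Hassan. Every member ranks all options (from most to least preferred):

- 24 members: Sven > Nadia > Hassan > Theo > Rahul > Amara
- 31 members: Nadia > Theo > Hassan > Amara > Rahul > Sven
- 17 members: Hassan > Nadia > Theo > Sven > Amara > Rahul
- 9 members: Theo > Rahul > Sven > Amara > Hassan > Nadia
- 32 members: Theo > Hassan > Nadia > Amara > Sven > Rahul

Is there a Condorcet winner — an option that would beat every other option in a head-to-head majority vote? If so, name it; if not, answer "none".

none

Checking pairwise contests:
Nadia beats Theo 72–41.
Hassan beats Nadia 58–55.
Theo beats Amara 113–0.
Theo beats Sven 89–24.
Theo beats Rahul 113–0.
Theo beats Hassan 72–41.
Every option loses at least one head-to-head, so there is no Condorcet winner.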